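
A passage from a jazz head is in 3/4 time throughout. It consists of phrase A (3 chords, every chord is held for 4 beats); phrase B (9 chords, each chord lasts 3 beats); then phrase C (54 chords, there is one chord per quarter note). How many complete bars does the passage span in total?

31 bars

A: 3 × 4 = 12 beats = 4 bars.
B: 9 × 3 = 27 beats = 9 bars.
C: 54 × 1 = 54 beats = 18 bars.
Total: 4 + 9 + 18 = 31 bars.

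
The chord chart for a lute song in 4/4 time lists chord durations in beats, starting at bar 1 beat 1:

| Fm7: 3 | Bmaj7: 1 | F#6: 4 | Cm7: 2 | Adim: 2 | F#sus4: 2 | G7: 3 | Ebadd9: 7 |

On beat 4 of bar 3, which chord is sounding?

Adim

Beat 4 of bar 3 is beat (3−1)×4 + 4 = 12 overall.
Running totals: Fm7 ends at 3, Bmaj7 ends at 4, F#6 ends at 8, Cm7 ends at 10, Adim ends at 12.
Beat 12 falls within Adim.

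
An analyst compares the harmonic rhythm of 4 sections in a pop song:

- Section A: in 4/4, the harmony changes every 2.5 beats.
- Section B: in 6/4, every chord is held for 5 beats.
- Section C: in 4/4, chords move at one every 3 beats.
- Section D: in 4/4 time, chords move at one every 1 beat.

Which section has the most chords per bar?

Section D

A: 4 beats/bar ÷ 2.5 beats/chord = 1.6 chords/bar.
B: 6 beats/bar ÷ 5 beats/chord = 1.2 chords/bar.
C: 4 beats/bar ÷ 3 beats/chord = 4/3 chords/bar.
D: 4 beats/bar ÷ 1 beat/chord = 4 chords/bar.
Fastest is D at 4 chords/bar.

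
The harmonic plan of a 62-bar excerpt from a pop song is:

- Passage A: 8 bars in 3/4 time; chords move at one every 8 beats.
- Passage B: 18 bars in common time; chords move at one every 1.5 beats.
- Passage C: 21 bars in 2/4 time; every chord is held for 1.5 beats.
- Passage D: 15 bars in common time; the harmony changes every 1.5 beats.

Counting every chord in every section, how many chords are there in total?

119 chords

A has 24 beats and chords last 8 each, so 3 chords.
B has 72 beats and chords last 1.5 each, so 48 chords.
C has 42 beats and chords last 1.5 each, so 28 chords.
D has 60 beats and chords last 1.5 each, so 40 chords.
Total: 3 + 48 + 28 + 40 = 119.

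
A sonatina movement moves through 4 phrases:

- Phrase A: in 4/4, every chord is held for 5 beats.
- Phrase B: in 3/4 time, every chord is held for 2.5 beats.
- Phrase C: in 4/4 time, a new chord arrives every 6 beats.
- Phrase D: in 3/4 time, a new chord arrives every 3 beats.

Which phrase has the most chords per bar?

Phrase B

A: each chord is 5 beats in 4/4, so 0.8 per bar.
B: each chord is 2.5 beats in 3/4, so 1.2 per bar.
C: each chord is 6 beats in 4/4, so 2/3 per bar.
D: each chord is 3 beats in 3/4, so 1 per bar.
Fastest is B at 1.2 chords/bar.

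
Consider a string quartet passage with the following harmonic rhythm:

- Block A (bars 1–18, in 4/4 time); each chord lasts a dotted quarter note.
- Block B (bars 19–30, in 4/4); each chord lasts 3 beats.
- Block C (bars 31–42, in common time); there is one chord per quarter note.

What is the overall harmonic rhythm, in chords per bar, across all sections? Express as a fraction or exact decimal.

8/3 chords per bar

A: 18 bars of 4 beats is 72 beats; at 1.5 beats each that's 48 chords.
B: 12 bars of 4 beats is 48 beats; at 3 beats each that's 16 chords.
C: 12 bars of 4 beats is 48 beats; at 1 beat each that's 48 chords.
Overall: 112 chords over 42 bars → 112/42 = 8/3 chords per bar.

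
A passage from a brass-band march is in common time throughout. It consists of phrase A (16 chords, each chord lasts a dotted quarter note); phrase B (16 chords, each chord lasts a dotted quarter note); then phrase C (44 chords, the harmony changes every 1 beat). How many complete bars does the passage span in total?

23 bars

A: 16 × 1.5 = 24 beats = 6 bars.
B: 16 × 1.5 = 24 beats = 6 bars.
C: 44 × 1 = 44 beats = 11 bars.
Total: 6 + 6 + 11 = 23 bars.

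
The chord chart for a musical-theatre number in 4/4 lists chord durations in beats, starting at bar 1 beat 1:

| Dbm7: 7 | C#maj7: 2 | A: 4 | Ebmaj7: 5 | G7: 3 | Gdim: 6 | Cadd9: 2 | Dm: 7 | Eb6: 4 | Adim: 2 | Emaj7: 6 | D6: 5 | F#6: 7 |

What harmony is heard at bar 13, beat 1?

Beat 1 of bar 13 is beat (13−1)×4 + 1 = 49 overall.
Running totals: Dbm7 ends at 7, C#maj7 ends at 9, A ends at 13, Ebmaj7 ends at 18, G7 ends at 21, Gdim ends at 27, Cadd9 ends at 29, Dm ends at 36, Eb6 ends at 40, Adim ends at 42, Emaj7 ends at 48, D6 ends at 53.
Beat 49 falls within D6.

D6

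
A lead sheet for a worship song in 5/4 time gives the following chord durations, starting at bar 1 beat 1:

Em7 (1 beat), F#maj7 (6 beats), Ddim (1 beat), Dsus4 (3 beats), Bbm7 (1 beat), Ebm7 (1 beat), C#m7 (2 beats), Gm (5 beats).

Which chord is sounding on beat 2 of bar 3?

Beat 2 of bar 3 is beat (3−1)×5 + 2 = 12 overall.
Running totals: Em7 ends at 1, F#maj7 ends at 7, Ddim ends at 8, Dsus4 ends at 11, Bbm7 ends at 12.
Beat 12 falls within Bbm7.

Bbm7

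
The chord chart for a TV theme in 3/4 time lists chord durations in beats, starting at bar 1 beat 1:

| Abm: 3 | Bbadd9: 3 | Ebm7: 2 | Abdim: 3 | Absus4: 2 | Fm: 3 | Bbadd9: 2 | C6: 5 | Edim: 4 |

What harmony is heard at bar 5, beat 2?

Fm

Beat 2 of bar 5 is beat (5−1)×3 + 2 = 14 overall.
Running totals: Abm ends at 3, Bbadd9 ends at 6, Ebm7 ends at 8, Abdim ends at 11, Absus4 ends at 13, Fm ends at 16.
Beat 14 falls within Fm.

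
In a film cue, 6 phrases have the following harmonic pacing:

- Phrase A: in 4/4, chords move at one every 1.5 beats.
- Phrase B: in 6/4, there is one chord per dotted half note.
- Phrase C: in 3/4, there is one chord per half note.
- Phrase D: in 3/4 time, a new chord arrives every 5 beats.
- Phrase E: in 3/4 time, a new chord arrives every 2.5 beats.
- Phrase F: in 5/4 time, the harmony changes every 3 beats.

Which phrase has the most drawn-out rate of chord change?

A: 4 beats/bar ÷ 1.5 beats/chord = 8/3 chords/bar.
B: 6 beats/bar ÷ 3 beats/chord = 2 chords/bar.
C: 3 beats/bar ÷ 2 beats/chord = 1.5 chords/bar.
D: 3 beats/bar ÷ 5 beats/chord = 0.6 chords/bar.
E: 3 beats/bar ÷ 2.5 beats/chord = 1.2 chords/bar.
F: 5 beats/bar ÷ 3 beats/chord = 5/3 chords/bar.
Slowest is D at 0.6 chords/bar.

Phrase D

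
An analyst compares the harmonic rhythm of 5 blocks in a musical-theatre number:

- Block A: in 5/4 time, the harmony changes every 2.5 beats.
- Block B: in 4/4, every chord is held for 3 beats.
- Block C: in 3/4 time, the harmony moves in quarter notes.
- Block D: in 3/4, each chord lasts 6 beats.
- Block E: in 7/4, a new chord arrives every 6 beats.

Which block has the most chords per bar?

A: each chord is 2.5 beats in 5/4, so 2 per bar.
B: each chord is 3 beats in 4/4, so 4/3 per bar.
C: each chord is 1 beat in 3/4, so 3 per bar.
D: each chord is 6 beats in 3/4, so 0.5 per bar.
E: each chord is 6 beats in 7/4, so 7/6 per bar.
Fastest is C at 3 chords/bar.

Block C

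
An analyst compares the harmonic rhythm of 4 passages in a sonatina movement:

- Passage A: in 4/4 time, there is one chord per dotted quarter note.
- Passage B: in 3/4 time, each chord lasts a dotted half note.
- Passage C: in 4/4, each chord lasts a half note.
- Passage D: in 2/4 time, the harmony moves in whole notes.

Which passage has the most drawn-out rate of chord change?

A: each chord is 1.5 beats in 4/4, so 8/3 per bar.
B: each chord is 3 beats in 3/4, so 1 per bar.
C: each chord is 2 beats in 4/4, so 2 per bar.
D: each chord is 4 beats in 2/4, so 0.5 per bar.
Slowest is D at 0.5 chords/bar.

Passage D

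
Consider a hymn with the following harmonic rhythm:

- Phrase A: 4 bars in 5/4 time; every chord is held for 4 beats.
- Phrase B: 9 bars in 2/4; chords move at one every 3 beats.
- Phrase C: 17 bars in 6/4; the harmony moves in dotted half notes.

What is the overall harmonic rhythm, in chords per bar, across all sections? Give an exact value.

1.5 chords per bar

A: 4 × 5 = 20 beats ÷ 4 = 5 chords.
B: 9 × 2 = 18 beats ÷ 3 = 6 chords.
C: 17 × 6 = 102 beats ÷ 3 = 34 chords.
Overall: 45 chords over 30 bars → 45/30 = 1.5 chords per bar.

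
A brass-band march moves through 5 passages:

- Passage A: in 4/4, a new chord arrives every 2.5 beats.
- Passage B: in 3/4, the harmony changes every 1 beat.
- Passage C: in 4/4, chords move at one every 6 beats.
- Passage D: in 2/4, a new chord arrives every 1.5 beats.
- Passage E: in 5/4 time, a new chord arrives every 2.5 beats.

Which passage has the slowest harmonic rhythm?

A: each chord is 2.5 beats in 4/4, so 1.6 per bar.
B: each chord is 1 beat in 3/4, so 3 per bar.
C: each chord is 6 beats in 4/4, so 2/3 per bar.
D: each chord is 1.5 beats in 2/4, so 4/3 per bar.
E: each chord is 2.5 beats in 5/4, so 2 per bar.
Slowest is C at 2/3 chords/bar.

Passage C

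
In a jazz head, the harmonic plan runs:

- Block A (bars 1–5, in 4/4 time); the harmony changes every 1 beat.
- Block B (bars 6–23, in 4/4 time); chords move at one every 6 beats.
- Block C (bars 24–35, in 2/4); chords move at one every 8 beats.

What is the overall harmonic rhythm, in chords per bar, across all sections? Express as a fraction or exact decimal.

A: 5 bars of 4 beats is 20 beats; at 1 beat each that's 20 chords.
B: 18 bars of 4 beats is 72 beats; at 6 beats each that's 12 chords.
C: 12 bars of 2 beats is 24 beats; at 8 beats each that's 3 chords.
Overall: 35 chords over 35 bars → 35/35 = 1 chords per bar.

1 chords per bar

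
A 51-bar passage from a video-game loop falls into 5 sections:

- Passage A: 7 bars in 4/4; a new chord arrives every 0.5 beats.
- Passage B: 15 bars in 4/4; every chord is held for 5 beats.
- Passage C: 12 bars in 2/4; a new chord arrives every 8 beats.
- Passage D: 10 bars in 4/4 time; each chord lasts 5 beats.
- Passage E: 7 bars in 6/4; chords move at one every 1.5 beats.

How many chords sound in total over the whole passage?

A: 7 bars × 4 beats = 28 beats; 0.5 beats/chord → 56 chords.
B: 15 bars × 4 beats = 60 beats; 5 beats/chord → 12 chords.
C: 12 bars × 2 beats = 24 beats; 8 beats/chord → 3 chords.
D: 10 bars × 4 beats = 40 beats; 5 beats/chord → 8 chords.
E: 7 bars × 6 beats = 42 beats; 1.5 beats/chord → 28 chords.
Total: 56 + 12 + 3 + 8 + 28 = 107.

107 chords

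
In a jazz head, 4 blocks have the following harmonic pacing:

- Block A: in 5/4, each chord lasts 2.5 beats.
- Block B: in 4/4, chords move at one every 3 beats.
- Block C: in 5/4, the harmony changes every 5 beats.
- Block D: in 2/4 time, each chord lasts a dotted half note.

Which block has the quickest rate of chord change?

Block A

A: 5 beats/bar ÷ 2.5 beats/chord = 2 chords/bar.
B: 4 beats/bar ÷ 3 beats/chord = 4/3 chords/bar.
C: 5 beats/bar ÷ 5 beats/chord = 1 chord/bar.
D: 2 beats/bar ÷ 3 beats/chord = 2/3 chords/bar.
Fastest is A at 2 chords/bar.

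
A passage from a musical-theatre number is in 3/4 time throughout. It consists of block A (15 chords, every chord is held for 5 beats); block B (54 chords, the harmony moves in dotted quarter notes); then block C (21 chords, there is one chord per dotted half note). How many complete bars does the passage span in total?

A: 15 × 5 = 75 beats = 25 bars.
B: 54 × 1.5 = 81 beats = 27 bars.
C: 21 × 3 = 63 beats = 21 bars.
Total: 25 + 27 + 21 = 73 bars.

73 bars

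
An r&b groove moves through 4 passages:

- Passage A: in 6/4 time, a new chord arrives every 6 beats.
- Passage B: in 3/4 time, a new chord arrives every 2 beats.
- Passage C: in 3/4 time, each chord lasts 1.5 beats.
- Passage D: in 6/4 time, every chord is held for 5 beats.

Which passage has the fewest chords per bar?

A: each chord is 6 beats in 6/4, so 1 per bar.
B: each chord is 2 beats in 3/4, so 1.5 per bar.
C: each chord is 1.5 beats in 3/4, so 2 per bar.
D: each chord is 5 beats in 6/4, so 1.2 per bar.
Slowest is A at 1 chords/bar.

Passage A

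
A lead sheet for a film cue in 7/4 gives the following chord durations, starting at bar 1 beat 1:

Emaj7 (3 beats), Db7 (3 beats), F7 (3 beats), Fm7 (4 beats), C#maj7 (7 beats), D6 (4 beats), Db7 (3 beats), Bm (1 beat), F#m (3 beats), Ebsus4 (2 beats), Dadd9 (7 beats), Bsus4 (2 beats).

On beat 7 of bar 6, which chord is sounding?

Bsus4

Beat 7 of bar 6 is beat (6−1)×7 + 7 = 42 overall.
Running totals: Emaj7 ends at 3, Db7 ends at 6, F7 ends at 9, Fm7 ends at 13, C#maj7 ends at 20, D6 ends at 24, Db7 ends at 27, Bm ends at 28, F#m ends at 31, Ebsus4 ends at 33, Dadd9 ends at 40, Bsus4 ends at 42.
Beat 42 falls within Bsus4.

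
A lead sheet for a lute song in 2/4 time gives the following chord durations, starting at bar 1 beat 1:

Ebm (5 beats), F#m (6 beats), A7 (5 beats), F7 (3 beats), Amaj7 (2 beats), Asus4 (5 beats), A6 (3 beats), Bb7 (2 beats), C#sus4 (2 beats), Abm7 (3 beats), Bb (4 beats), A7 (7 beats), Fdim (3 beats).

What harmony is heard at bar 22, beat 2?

A7

Beat 2 of bar 22 is beat (22−1)×2 + 2 = 44 overall.
Running totals: Ebm ends at 5, F#m ends at 11, A7 ends at 16, F7 ends at 19, Amaj7 ends at 21, Asus4 ends at 26, A6 ends at 29, Bb7 ends at 31, C#sus4 ends at 33, Abm7 ends at 36, Bb ends at 40, A7 ends at 47.
Beat 44 falls within A7.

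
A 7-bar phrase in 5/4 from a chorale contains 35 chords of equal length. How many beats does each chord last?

7 bars × 5 beats/bar = 35 beats total.
35 beats ÷ 35 chords = 1 beats per chord.
(That is a quarter note.)

1 beat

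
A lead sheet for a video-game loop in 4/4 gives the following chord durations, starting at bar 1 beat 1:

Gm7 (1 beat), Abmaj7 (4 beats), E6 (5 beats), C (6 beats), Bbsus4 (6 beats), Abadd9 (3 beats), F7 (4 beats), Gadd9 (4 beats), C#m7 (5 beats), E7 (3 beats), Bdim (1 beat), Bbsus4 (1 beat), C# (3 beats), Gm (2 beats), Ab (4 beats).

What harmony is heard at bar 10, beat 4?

E7

Beat 4 of bar 10 is beat (10−1)×4 + 4 = 40 overall.
Running totals: Gm7 ends at 1, Abmaj7 ends at 5, E6 ends at 10, C ends at 16, Bbsus4 ends at 22, Abadd9 ends at 25, F7 ends at 29, Gadd9 ends at 33, C#m7 ends at 38, E7 ends at 41.
Beat 40 falls within E7.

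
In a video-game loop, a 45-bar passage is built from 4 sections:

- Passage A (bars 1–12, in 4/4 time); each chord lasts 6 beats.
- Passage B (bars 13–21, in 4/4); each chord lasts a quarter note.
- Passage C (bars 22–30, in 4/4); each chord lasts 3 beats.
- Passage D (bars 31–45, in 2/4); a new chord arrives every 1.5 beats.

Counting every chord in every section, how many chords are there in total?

76 chords

A has 48 beats and chords last 6 each, so 8 chords.
B has 36 beats and chords last 1 each, so 36 chords.
C has 36 beats and chords last 3 each, so 12 chords.
D has 30 beats and chords last 1.5 each, so 20 chords.
Total: 8 + 36 + 12 + 20 = 76.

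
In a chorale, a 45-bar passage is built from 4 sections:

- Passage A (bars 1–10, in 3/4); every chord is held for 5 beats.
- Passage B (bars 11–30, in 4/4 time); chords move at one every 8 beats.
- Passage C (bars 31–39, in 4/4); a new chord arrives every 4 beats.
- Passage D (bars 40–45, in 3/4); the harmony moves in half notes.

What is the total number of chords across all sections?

A: 10 bars × 3 beats = 30 beats; 5 beats/chord → 6 chords.
B: 20 bars × 4 beats = 80 beats; 8 beats/chord → 10 chords.
C: 9 bars × 4 beats = 36 beats; 4 beats/chord → 9 chords.
D: 6 bars × 3 beats = 18 beats; 2 beats/chord → 9 chords.
Total: 6 + 10 + 9 + 9 = 34.

34 chords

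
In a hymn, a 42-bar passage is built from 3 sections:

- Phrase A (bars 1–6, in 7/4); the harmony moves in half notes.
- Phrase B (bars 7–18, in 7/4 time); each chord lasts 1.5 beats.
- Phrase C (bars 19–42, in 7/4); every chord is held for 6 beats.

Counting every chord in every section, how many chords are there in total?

A has 42 beats and chords last 2 each, so 21 chords.
B has 84 beats and chords last 1.5 each, so 56 chords.
C has 168 beats and chords last 6 each, so 28 chords.
Total: 21 + 56 + 28 = 105.

105 chords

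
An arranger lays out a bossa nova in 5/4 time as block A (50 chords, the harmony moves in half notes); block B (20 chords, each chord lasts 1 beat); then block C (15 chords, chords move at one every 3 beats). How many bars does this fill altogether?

A: 50 × 2 = 100 beats = 20 bars.
B: 20 × 1 = 20 beats = 4 bars.
C: 15 × 3 = 45 beats = 9 bars.
Total: 20 + 4 + 9 = 33 bars.

33 bars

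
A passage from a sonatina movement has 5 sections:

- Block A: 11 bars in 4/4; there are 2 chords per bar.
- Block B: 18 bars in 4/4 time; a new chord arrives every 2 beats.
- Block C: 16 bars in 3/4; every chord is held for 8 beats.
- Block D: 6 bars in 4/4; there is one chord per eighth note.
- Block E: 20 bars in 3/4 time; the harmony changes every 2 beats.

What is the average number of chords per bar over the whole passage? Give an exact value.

2 chords per bar

A: 11 × 4 = 44 beats ÷ 2 = 22 chords.
B: 18 × 4 = 72 beats ÷ 2 = 36 chords.
C: 16 × 3 = 48 beats ÷ 8 = 6 chords.
D: 6 × 4 = 24 beats ÷ 0.5 = 48 chords.
E: 20 × 3 = 60 beats ÷ 2 = 30 chords.
Overall: 142 chords over 71 bars → 142/71 = 2 chords per bar.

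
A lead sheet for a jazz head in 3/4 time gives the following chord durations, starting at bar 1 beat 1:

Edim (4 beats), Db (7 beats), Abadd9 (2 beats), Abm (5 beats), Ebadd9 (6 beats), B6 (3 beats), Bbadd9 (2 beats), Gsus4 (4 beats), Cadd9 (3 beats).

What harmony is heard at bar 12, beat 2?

Beat 2 of bar 12 is beat (12−1)×3 + 2 = 35 overall.
Running totals: Edim ends at 4, Db ends at 11, Abadd9 ends at 13, Abm ends at 18, Ebadd9 ends at 24, B6 ends at 27, Bbadd9 ends at 29, Gsus4 ends at 33, Cadd9 ends at 36.
Beat 35 falls within Cadd9.

Cadd9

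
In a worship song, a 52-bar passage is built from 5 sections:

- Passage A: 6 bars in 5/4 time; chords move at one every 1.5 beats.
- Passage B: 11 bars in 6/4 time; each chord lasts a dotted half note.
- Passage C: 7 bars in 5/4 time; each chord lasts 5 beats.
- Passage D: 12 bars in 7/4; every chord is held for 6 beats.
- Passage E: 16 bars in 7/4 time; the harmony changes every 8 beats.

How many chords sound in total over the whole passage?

77 chords

A: 6·5 = 30 beats, 30/1.5 = 20 chords.
B: 11·6 = 66 beats, 66/3 = 22 chords.
C: 7·5 = 35 beats, 35/5 = 7 chords.
D: 12·7 = 84 beats, 84/6 = 14 chords.
E: 16·7 = 112 beats, 112/8 = 14 chords.
Total: 20 + 22 + 7 + 14 + 14 = 77.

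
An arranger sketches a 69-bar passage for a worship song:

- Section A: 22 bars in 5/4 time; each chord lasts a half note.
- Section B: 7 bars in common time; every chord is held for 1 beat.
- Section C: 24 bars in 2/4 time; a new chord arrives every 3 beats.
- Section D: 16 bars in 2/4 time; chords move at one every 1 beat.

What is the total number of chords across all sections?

131 chords

A: 22 bars × 5 beats = 110 beats; 2 beats/chord → 55 chords.
B: 7 bars × 4 beats = 28 beats; 1 beat/chord → 28 chords.
C: 24 bars × 2 beats = 48 beats; 3 beats/chord → 16 chords.
D: 16 bars × 2 beats = 32 beats; 1 beat/chord → 32 chords.
Total: 55 + 28 + 16 + 32 = 131.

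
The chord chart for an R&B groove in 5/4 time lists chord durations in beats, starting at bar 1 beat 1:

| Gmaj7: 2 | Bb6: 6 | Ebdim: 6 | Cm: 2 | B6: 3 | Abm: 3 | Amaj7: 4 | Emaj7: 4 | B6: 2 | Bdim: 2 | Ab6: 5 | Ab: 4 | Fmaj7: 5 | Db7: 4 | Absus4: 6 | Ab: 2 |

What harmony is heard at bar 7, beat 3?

Bdim

Beat 3 of bar 7 is beat (7−1)×5 + 3 = 33 overall.
Running totals: Gmaj7 ends at 2, Bb6 ends at 8, Ebdim ends at 14, Cm ends at 16, B6 ends at 19, Abm ends at 22, Amaj7 ends at 26, Emaj7 ends at 30, B6 ends at 32, Bdim ends at 34.
Beat 33 falls within Bdim.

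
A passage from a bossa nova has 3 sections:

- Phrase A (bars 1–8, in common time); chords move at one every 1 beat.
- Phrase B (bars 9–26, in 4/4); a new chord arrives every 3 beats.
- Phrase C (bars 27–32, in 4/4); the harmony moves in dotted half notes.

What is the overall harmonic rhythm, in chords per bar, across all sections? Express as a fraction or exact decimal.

A: 8 × 4 = 32 beats ÷ 1 = 32 chords.
B: 18 × 4 = 72 beats ÷ 3 = 24 chords.
C: 6 × 4 = 24 beats ÷ 3 = 8 chords.
Overall: 64 chords over 32 bars → 64/32 = 2 chords per bar.

2 chords per bar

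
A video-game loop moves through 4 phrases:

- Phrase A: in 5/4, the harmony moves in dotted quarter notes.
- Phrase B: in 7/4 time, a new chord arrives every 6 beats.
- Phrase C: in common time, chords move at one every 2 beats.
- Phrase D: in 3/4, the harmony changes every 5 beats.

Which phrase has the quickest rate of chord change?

A: each chord is 1.5 beats in 5/4, so 10/3 per bar.
B: each chord is 6 beats in 7/4, so 7/6 per bar.
C: each chord is 2 beats in 4/4, so 2 per bar.
D: each chord is 5 beats in 3/4, so 0.6 per bar.
Fastest is A at 10/3 chords/bar.

Phrase A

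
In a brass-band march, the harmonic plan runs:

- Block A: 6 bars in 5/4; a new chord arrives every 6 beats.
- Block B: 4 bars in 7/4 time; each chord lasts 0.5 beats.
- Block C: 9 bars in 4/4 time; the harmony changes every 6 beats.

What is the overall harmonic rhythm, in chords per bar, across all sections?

67/19 chords per bar

A: 6 bars of 5 beats is 30 beats; at 6 beats each that's 5 chords.
B: 4 bars of 7 beats is 28 beats; at 0.5 beats each that's 56 chords.
C: 9 bars of 4 beats is 36 beats; at 6 beats each that's 6 chords.
Overall: 67 chords over 19 bars → 67/19 = 67/19 chords per bar.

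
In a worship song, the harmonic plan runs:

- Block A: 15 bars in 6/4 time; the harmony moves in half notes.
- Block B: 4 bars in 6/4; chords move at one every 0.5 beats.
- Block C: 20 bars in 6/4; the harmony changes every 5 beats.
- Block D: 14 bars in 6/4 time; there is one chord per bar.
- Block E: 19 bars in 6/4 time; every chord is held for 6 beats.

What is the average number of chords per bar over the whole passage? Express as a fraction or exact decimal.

25/12 chords per bar

A: 15 × 6 = 90 beats ÷ 2 = 45 chords.
B: 4 × 6 = 24 beats ÷ 0.5 = 48 chords.
C: 20 × 6 = 120 beats ÷ 5 = 24 chords.
D: 14 × 6 = 84 beats ÷ 6 = 14 chords.
E: 19 × 6 = 114 beats ÷ 6 = 19 chords.
Overall: 150 chords over 72 bars → 150/72 = 25/12 chords per bar.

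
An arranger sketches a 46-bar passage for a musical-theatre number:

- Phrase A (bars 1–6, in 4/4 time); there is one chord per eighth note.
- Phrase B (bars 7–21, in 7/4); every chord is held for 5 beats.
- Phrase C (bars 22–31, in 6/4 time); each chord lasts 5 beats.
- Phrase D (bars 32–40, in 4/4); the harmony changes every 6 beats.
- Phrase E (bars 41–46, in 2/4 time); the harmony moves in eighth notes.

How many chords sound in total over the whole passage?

A: 6 bars × 4 beats = 24 beats; 0.5 beats/chord → 48 chords.
B: 15 bars × 7 beats = 105 beats; 5 beats/chord → 21 chords.
C: 10 bars × 6 beats = 60 beats; 5 beats/chord → 12 chords.
D: 9 bars × 4 beats = 36 beats; 6 beats/chord → 6 chords.
E: 6 bars × 2 beats = 12 beats; 0.5 beats/chord → 24 chords.
Total: 48 + 21 + 12 + 6 + 24 = 111.

111 chords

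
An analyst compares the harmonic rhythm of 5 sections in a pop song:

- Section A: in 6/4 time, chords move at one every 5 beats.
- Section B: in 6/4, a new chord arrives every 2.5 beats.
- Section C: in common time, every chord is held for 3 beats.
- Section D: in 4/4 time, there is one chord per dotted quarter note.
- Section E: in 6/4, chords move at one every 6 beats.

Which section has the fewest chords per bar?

Section E

A: 6/5 = 1.2 chords/bar.
B: 6/2.5 = 2.4 chords/bar.
C: 4/3 = 4/3 chords/bar.
D: 4/1.5 = 8/3 chords/bar.
E: 6/6 = 1 chord/bar.
Slowest is E at 1 chords/bar.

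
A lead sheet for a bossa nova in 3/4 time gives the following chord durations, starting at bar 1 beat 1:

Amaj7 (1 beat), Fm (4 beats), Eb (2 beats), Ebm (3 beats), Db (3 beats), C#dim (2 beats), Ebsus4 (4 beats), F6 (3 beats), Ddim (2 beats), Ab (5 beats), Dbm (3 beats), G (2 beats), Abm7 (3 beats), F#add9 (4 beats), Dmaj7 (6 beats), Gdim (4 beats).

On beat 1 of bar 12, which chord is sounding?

Beat 1 of bar 12 is beat (12−1)×3 + 1 = 34 overall.
Running totals: Amaj7 ends at 1, Fm ends at 5, Eb ends at 7, Ebm ends at 10, Db ends at 13, C#dim ends at 15, Ebsus4 ends at 19, F6 ends at 22, Ddim ends at 24, Ab ends at 29, Dbm ends at 32, G ends at 34.
Beat 34 falls within G.

G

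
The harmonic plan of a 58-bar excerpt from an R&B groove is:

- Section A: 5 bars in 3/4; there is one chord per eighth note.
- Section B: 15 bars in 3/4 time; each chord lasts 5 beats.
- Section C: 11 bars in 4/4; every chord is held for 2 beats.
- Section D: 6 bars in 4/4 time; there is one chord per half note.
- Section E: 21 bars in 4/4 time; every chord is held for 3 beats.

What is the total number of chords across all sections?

101 chords

A: 5·3 = 15 beats, 15/0.5 = 30 chords.
B: 15·3 = 45 beats, 45/5 = 9 chords.
C: 11·4 = 44 beats, 44/2 = 22 chords.
D: 6·4 = 24 beats, 24/2 = 12 chords.
E: 21·4 = 84 beats, 84/3 = 28 chords.
Total: 30 + 9 + 22 + 12 + 28 = 101.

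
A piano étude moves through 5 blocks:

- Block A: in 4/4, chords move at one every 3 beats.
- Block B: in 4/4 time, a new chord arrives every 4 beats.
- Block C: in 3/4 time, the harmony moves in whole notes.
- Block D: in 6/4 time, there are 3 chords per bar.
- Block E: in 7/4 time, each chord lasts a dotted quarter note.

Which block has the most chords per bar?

Block E

A: 4/3 = 4/3 chords/bar.
B: 4/4 = 1 chord/bar.
C: 3/4 = 0.75 chords/bar.
D: 6/2 = 3 chords/bar.
E: 7/1.5 = 14/3 chords/bar.
Fastest is E at 14/3 chords/bar.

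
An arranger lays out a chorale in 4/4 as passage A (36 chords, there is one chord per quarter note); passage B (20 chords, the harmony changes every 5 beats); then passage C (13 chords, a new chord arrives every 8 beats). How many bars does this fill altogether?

60 bars

A: 36 × 1 = 36 beats = 9 bars.
B: 20 × 5 = 100 beats = 25 bars.
C: 13 × 8 = 104 beats = 26 bars.
Total: 9 + 25 + 26 = 60 bars.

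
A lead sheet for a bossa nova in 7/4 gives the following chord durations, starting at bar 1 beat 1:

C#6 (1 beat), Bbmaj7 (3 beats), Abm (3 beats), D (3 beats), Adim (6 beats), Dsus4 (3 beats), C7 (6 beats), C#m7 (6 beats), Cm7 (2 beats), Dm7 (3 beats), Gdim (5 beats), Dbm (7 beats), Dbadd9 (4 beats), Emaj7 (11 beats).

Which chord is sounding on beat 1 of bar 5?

Beat 1 of bar 5 is beat (5−1)×7 + 1 = 29 overall.
Running totals: C#6 ends at 1, Bbmaj7 ends at 4, Abm ends at 7, D ends at 10, Adim ends at 16, Dsus4 ends at 19, C7 ends at 25, C#m7 ends at 31.
Beat 29 falls within C#m7.

C#m7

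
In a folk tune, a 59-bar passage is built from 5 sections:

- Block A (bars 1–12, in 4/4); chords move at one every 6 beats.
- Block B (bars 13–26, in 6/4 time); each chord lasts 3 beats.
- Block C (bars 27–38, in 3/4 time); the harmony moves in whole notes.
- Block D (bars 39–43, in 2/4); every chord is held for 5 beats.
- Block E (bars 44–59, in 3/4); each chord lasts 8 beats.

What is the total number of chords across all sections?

53 chords

A: 12·4 = 48 beats, 48/6 = 8 chords.
B: 14·6 = 84 beats, 84/3 = 28 chords.
C: 12·3 = 36 beats, 36/4 = 9 chords.
D: 5·2 = 10 beats, 10/5 = 2 chords.
E: 16·3 = 48 beats, 48/8 = 6 chords.
Total: 8 + 28 + 9 + 2 + 6 = 53.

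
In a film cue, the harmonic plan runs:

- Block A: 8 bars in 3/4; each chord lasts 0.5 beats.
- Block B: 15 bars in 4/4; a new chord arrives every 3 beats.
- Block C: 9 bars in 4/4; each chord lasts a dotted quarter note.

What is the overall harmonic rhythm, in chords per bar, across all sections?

A: 8 × 3 = 24 beats ÷ 0.5 = 48 chords.
B: 15 × 4 = 60 beats ÷ 3 = 20 chords.
C: 9 × 4 = 36 beats ÷ 1.5 = 24 chords.
Overall: 92 chords over 32 bars → 92/32 = 2.875 chords per bar.

2.875 chords per bar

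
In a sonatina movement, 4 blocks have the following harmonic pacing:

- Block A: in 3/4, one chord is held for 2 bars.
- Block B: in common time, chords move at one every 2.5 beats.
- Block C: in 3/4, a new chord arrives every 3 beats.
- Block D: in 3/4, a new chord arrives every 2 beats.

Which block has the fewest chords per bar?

Block A

A: 3 beats/bar ÷ 6 beats/chord = 0.5 chords/bar.
B: 4 beats/bar ÷ 2.5 beats/chord = 1.6 chords/bar.
C: 3 beats/bar ÷ 3 beats/chord = 1 chord/bar.
D: 3 beats/bar ÷ 2 beats/chord = 1.5 chords/bar.
Slowest is A at 0.5 chords/bar.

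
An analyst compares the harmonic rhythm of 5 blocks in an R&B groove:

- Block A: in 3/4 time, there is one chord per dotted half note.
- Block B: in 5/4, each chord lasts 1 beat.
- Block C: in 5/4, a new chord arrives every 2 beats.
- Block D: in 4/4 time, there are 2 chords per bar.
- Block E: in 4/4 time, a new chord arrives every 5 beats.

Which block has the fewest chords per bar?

A: 3/3 = 1 chord/bar.
B: 5/1 = 5 chords/bar.
C: 5/2 = 2.5 chords/bar.
D: 4/2 = 2 chords/bar.
E: 4/5 = 0.8 chords/bar.
Slowest is E at 0.8 chords/bar.

Block E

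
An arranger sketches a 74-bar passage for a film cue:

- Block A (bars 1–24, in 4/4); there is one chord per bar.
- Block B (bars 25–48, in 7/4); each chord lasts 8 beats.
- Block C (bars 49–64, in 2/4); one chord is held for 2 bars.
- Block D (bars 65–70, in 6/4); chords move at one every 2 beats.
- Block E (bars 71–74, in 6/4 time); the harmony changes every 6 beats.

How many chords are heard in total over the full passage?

A: 24 bars × 4 beats = 96 beats; 4 beats/chord → 24 chords.
B: 24 bars × 7 beats = 168 beats; 8 beats/chord → 21 chords.
C: 16 bars × 2 beats = 32 beats; 4 beats/chord → 8 chords.
D: 6 bars × 6 beats = 36 beats; 2 beats/chord → 18 chords.
E: 4 bars × 6 beats = 24 beats; 6 beats/chord → 4 chords.
Total: 24 + 21 + 8 + 18 + 4 = 75.

75 chords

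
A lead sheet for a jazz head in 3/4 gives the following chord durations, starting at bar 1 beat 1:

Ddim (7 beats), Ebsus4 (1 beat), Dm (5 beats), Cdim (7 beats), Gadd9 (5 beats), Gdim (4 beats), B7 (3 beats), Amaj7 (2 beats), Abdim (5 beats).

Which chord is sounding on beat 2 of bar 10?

Gdim

Beat 2 of bar 10 is beat (10−1)×3 + 2 = 29 overall.
Running totals: Ddim ends at 7, Ebsus4 ends at 8, Dm ends at 13, Cdim ends at 20, Gadd9 ends at 25, Gdim ends at 29.
Beat 29 falls within Gdim.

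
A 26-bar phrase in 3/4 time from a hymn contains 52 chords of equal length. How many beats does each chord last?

26 bars × 3 beats/bar = 78 beats total.
78 beats ÷ 52 chords = 1.5 beats per chord.
(That is a dotted quarter note.)

1.5 beats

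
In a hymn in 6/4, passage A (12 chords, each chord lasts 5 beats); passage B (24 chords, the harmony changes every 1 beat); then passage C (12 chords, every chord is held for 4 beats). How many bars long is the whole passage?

A: 12 × 5 = 60 beats = 10 bars.
B: 24 × 1 = 24 beats = 4 bars.
C: 12 × 4 = 48 beats = 8 bars.
Total: 10 + 4 + 8 = 22 bars.

22 bars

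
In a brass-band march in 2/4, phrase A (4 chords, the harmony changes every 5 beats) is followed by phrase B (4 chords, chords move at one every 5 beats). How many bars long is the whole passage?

20 bars

A: 4 × 5 = 20 beats = 10 bars.
B: 4 × 5 = 20 beats = 10 bars.
Total: 10 + 10 = 20 bars.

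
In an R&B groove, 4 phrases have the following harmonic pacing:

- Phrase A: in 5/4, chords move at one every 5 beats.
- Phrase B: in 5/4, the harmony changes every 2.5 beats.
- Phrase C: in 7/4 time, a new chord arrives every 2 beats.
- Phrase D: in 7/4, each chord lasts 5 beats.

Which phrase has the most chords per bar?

A: 5 beats/bar ÷ 5 beats/chord = 1 chord/bar.
B: 5 beats/bar ÷ 2.5 beats/chord = 2 chords/bar.
C: 7 beats/bar ÷ 2 beats/chord = 3.5 chords/bar.
D: 7 beats/bar ÷ 5 beats/chord = 1.4 chords/bar.
Fastest is C at 3.5 chords/bar.

Phrase C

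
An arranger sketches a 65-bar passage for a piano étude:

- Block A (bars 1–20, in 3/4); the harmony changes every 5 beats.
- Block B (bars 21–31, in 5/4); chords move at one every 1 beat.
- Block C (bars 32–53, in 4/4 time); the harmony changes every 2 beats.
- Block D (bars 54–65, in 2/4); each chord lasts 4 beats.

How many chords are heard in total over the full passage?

117 chords

A has 60 beats and chords last 5 each, so 12 chords.
B has 55 beats and chords last 1 each, so 55 chords.
C has 88 beats and chords last 2 each, so 44 chords.
D has 24 beats and chords last 4 each, so 6 chords.
Total: 12 + 55 + 44 + 6 = 117.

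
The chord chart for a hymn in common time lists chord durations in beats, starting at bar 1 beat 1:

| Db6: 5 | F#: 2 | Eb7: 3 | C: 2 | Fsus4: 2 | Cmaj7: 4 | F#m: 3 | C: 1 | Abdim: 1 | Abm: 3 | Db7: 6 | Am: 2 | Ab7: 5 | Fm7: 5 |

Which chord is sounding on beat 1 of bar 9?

Am

Beat 1 of bar 9 is beat (9−1)×4 + 1 = 33 overall.
Running totals: Db6 ends at 5, F# ends at 7, Eb7 ends at 10, C ends at 12, Fsus4 ends at 14, Cmaj7 ends at 18, F#m ends at 21, C ends at 22, Abdim ends at 23, Abm ends at 26, Db7 ends at 32, Am ends at 34.
Beat 33 falls within Am.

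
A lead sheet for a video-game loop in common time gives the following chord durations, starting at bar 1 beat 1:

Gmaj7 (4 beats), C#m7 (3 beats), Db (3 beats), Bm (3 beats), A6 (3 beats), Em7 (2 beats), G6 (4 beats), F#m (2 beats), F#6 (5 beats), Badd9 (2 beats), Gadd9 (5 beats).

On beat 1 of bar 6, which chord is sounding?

G6

Beat 1 of bar 6 is beat (6−1)×4 + 1 = 21 overall.
Running totals: Gmaj7 ends at 4, C#m7 ends at 7, Db ends at 10, Bm ends at 13, A6 ends at 16, Em7 ends at 18, G6 ends at 22.
Beat 21 falls within G6.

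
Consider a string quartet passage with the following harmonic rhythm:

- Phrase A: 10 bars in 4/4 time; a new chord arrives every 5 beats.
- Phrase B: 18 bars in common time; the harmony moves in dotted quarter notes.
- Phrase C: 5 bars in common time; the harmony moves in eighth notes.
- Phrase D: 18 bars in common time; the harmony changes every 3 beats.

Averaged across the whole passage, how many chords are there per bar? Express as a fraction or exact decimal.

A: 10 × 4 = 40 beats ÷ 5 = 8 chords.
B: 18 × 4 = 72 beats ÷ 1.5 = 48 chords.
C: 5 × 4 = 20 beats ÷ 0.5 = 40 chords.
D: 18 × 4 = 72 beats ÷ 3 = 24 chords.
Overall: 120 chords over 51 bars → 120/51 = 40/17 chords per bar.

40/17 chords per bar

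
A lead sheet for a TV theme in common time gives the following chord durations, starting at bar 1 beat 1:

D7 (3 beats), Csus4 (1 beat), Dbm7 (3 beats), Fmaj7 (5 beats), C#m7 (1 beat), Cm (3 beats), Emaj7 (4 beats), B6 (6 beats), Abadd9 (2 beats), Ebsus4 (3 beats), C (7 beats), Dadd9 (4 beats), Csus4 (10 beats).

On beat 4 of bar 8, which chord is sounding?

Beat 4 of bar 8 is beat (8−1)×4 + 4 = 32 overall.
Running totals: D7 ends at 3, Csus4 ends at 4, Dbm7 ends at 7, Fmaj7 ends at 12, C#m7 ends at 13, Cm ends at 16, Emaj7 ends at 20, B6 ends at 26, Abadd9 ends at 28, Ebsus4 ends at 31, C ends at 38.
Beat 32 falls within C.

C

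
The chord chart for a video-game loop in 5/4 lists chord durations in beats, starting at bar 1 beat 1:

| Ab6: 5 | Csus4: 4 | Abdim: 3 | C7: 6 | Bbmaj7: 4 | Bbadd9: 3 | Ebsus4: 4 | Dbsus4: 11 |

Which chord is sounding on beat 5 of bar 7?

Dbsus4

Beat 5 of bar 7 is beat (7−1)×5 + 5 = 35 overall.
Running totals: Ab6 ends at 5, Csus4 ends at 9, Abdim ends at 12, C7 ends at 18, Bbmaj7 ends at 22, Bbadd9 ends at 25, Ebsus4 ends at 29, Dbsus4 ends at 40.
Beat 35 falls within Dbsus4.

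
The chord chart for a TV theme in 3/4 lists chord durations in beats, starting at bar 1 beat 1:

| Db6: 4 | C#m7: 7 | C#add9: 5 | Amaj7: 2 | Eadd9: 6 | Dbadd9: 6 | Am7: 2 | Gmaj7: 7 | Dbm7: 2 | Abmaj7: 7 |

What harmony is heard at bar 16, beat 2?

Abmaj7

Beat 2 of bar 16 is beat (16−1)×3 + 2 = 47 overall.
Running totals: Db6 ends at 4, C#m7 ends at 11, C#add9 ends at 16, Amaj7 ends at 18, Eadd9 ends at 24, Dbadd9 ends at 30, Am7 ends at 32, Gmaj7 ends at 39, Dbm7 ends at 41, Abmaj7 ends at 48.
Beat 47 falls within Abmaj7.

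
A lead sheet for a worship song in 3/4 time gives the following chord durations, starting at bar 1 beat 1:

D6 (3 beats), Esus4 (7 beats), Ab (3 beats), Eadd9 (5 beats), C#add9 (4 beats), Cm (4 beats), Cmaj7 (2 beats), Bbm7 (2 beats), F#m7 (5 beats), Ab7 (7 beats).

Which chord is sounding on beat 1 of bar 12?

Beat 1 of bar 12 is beat (12−1)×3 + 1 = 34 overall.
Running totals: D6 ends at 3, Esus4 ends at 10, Ab ends at 13, Eadd9 ends at 18, C#add9 ends at 22, Cm ends at 26, Cmaj7 ends at 28, Bbm7 ends at 30, F#m7 ends at 35.
Beat 34 falls within F#m7.

F#m7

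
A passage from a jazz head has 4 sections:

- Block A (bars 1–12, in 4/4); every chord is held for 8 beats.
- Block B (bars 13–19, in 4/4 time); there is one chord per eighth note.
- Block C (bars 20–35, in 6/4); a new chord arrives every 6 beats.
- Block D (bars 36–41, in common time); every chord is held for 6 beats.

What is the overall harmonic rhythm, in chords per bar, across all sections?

A: 12 × 4 = 48 beats ÷ 8 = 6 chords.
B: 7 × 4 = 28 beats ÷ 0.5 = 56 chords.
C: 16 × 6 = 96 beats ÷ 6 = 16 chords.
D: 6 × 4 = 24 beats ÷ 6 = 4 chords.
Overall: 82 chords over 41 bars → 82/41 = 2 chords per bar.

2 chords per bar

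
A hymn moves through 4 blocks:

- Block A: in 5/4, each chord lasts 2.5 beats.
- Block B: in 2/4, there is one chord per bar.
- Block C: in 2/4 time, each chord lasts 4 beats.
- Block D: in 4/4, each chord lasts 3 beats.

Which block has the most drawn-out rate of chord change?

A: each chord is 2.5 beats in 5/4, so 2 per bar.
B: each chord is 2 beats in 2/4, so 1 per bar.
C: each chord is 4 beats in 2/4, so 0.5 per bar.
D: each chord is 3 beats in 4/4, so 4/3 per bar.
Slowest is C at 0.5 chords/bar.

Block C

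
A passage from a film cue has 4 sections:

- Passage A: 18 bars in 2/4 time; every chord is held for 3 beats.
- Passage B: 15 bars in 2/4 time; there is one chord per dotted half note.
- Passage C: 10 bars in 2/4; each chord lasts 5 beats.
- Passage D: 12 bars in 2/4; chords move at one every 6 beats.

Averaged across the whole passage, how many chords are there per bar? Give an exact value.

A: 18 bars of 2 beats is 36 beats; at 3 beats each that's 12 chords.
B: 15 bars of 2 beats is 30 beats; at 3 beats each that's 10 chords.
C: 10 bars of 2 beats is 20 beats; at 5 beats each that's 4 chords.
D: 12 bars of 2 beats is 24 beats; at 6 beats each that's 4 chords.
Overall: 30 chords over 55 bars → 30/55 = 6/11 chords per bar.

6/11 chords per bar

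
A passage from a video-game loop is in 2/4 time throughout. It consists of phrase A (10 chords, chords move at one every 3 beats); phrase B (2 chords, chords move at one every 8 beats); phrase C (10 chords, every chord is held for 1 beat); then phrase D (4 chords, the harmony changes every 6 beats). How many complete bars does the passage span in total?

40 bars

A: 10 × 3 = 30 beats = 15 bars.
B: 2 × 8 = 16 beats = 8 bars.
C: 10 × 1 = 10 beats = 5 bars.
D: 4 × 6 = 24 beats = 12 bars.
Total: 15 + 8 + 5 + 12 = 40 bars.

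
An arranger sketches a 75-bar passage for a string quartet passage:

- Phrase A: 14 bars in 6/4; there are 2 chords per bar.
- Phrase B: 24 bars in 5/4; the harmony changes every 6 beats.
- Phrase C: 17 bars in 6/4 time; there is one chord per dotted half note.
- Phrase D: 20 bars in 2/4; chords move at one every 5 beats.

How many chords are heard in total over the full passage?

90 chords

A: 14 bars × 6 beats = 84 beats; 3 beats/chord → 28 chords.
B: 24 bars × 5 beats = 120 beats; 6 beats/chord → 20 chords.
C: 17 bars × 6 beats = 102 beats; 3 beats/chord → 34 chords.
D: 20 bars × 2 beats = 40 beats; 5 beats/chord → 8 chords.
Total: 28 + 20 + 34 + 8 = 90.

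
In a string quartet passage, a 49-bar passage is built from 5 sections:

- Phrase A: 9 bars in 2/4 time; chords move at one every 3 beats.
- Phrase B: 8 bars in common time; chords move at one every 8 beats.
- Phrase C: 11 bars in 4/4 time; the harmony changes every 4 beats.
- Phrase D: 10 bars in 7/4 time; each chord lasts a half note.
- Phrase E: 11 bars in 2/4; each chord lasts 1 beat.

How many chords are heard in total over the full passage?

78 chords

A has 18 beats and chords last 3 each, so 6 chords.
B has 32 beats and chords last 8 each, so 4 chords.
C has 44 beats and chords last 4 each, so 11 chords.
D has 70 beats and chords last 2 each, so 35 chords.
E has 22 beats and chords last 1 each, so 22 chords.
Total: 6 + 4 + 11 + 35 + 22 = 78.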